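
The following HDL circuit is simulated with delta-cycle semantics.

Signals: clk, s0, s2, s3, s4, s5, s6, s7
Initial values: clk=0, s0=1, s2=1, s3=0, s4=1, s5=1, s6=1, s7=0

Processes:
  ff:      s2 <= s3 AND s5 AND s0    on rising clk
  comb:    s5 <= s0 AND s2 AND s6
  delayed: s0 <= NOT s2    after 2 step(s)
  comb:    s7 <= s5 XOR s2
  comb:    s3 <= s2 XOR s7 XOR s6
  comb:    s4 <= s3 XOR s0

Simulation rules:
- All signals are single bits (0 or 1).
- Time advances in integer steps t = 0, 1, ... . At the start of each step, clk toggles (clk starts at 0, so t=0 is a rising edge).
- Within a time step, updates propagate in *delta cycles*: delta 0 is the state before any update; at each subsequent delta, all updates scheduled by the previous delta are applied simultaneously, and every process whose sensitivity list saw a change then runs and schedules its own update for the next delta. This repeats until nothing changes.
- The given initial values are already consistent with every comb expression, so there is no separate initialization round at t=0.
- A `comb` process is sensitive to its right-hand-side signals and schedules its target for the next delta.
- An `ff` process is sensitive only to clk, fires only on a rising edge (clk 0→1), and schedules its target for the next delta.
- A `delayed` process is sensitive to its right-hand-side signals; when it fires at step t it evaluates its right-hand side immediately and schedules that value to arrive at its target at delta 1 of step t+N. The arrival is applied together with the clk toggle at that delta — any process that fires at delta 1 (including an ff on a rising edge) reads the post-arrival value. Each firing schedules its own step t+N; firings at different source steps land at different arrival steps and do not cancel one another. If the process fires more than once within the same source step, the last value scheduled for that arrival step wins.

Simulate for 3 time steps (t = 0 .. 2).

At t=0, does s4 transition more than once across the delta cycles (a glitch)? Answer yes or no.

yes

[bits: s3,s6,s2,s5,s4,clk,s0,s7]
t=0: Δ0=01111010 Δ1=01111110 Δ2=01011110 Δ3=11001111 Δ4=01000110 Δ5=11001110 Δ6=11000110 | 6Δ
t=1: Δ0=11000110 Δ1=11000010 | 1Δ
t=2: Δ0=11000010 Δ1=11000110 | 1Δ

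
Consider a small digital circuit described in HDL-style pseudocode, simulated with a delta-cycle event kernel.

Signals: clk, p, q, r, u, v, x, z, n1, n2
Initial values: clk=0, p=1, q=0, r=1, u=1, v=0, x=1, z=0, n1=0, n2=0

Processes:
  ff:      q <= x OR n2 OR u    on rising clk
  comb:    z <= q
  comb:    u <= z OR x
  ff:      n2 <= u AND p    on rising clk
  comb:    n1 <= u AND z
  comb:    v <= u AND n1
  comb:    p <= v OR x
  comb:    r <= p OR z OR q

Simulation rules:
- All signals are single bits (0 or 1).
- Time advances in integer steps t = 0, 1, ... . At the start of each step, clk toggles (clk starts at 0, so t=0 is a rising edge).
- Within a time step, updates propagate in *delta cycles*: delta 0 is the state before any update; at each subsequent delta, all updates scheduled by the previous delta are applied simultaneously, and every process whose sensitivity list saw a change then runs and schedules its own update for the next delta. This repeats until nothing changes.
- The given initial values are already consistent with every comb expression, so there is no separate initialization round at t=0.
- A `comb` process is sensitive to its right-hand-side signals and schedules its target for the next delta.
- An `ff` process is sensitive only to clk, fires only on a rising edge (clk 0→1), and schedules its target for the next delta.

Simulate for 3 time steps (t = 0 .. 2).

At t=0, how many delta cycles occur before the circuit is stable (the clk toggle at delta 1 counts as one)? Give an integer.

5

t=0 Δ0: x=1 r=1 p=1 v=0 q=0 n1=0 n2=0 z=0 u=1 clk=0
  Δ1: clk:0→1
  Δ2: q:0→1, n2:0→1
  Δ3: z:0→1
  Δ4: n1:0→1
  Δ5: v:0→1
  (5Δ to stable)
t=1 Δ0: x=1 r=1 p=1 v=1 q=1 n1=1 n2=1 z=1 u=1 clk=1
  Δ1: clk:1→0
  (1Δ to stable)
t=2 Δ0: x=1 r=1 p=1 v=1 q=1 n1=1 n2=1 z=1 u=1 clk=0
  Δ1: clk:0→1
  (1Δ to stable)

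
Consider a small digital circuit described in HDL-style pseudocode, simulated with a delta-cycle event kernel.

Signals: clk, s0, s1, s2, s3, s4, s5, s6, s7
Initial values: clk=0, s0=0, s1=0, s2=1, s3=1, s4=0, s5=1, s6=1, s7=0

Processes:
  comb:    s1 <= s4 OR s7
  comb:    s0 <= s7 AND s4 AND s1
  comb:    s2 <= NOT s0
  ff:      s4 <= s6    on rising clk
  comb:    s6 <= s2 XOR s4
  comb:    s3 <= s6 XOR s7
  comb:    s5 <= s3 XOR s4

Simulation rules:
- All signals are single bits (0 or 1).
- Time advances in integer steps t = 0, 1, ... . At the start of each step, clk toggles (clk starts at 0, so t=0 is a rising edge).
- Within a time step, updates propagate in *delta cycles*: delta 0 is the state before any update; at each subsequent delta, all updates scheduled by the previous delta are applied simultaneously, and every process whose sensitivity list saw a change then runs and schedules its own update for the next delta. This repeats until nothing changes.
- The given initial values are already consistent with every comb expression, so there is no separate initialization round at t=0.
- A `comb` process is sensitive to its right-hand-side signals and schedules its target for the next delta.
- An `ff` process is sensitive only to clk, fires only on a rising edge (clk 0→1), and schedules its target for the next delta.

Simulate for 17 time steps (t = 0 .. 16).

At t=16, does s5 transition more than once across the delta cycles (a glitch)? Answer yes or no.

[bits: s4,s7,clk,s6,s3,s5,s1,s0,s2]
t=0: Δ0=000111001 Δ1=001111001 Δ2=101111001 Δ3=101010101 Δ4=101000101 Δ5=101001101 | 5Δ
t=1: Δ0=101001101 Δ1=100001101 | 1Δ
t=2: Δ0=100001101 Δ1=101001101 Δ2=001001101 Δ3=001100001 Δ4=001110001 Δ5=001111001 | 5Δ
t=3: Δ0=001111001 Δ1=000111001 | 1Δ
t=4: Δ0=000111001 Δ1=001111001 Δ2=101111001 Δ3=101010101 Δ4=101000101 Δ5=101001101 | 5Δ
t=5: Δ0=101001101 Δ1=100001101 | 1Δ
t=6: Δ0=100001101 Δ1=101001101 Δ2=001001101 Δ3=001100001 Δ4=001110001 Δ5=001111001 | 5Δ
t=7: Δ0=001111001 Δ1=000111001 | 1Δ
t=8: Δ0=000111001 Δ1=001111001 Δ2=101111001 Δ3=101010101 Δ4=101000101 Δ5=101001101 | 5Δ
t=9: Δ0=101001101 Δ1=100001101 | 1Δ
t=10: Δ0=100001101 Δ1=101001101 Δ2=001001101 Δ3=001100001 Δ4=001110001 Δ5=001111001 | 5Δ
t=11: Δ0=001111001 Δ1=000111001 | 1Δ
t=12: Δ0=000111001 Δ1=001111001 Δ2=101111001 Δ3=101010101 Δ4=101000101 Δ5=101001101 | 5Δ
t=13: Δ0=101001101 Δ1=100001101 | 1Δ
t=14: Δ0=100001101 Δ1=101001101 Δ2=001001101 Δ3=001100001 Δ4=001110001 Δ5=001111001 | 5Δ
t=15: Δ0=001111001 Δ1=000111001 | 1Δ
t=16: Δ0=000111001 Δ1=001111001 Δ2=101111001 Δ3=101010101 Δ4=101000101 Δ5=101001101 | 5Δ

yes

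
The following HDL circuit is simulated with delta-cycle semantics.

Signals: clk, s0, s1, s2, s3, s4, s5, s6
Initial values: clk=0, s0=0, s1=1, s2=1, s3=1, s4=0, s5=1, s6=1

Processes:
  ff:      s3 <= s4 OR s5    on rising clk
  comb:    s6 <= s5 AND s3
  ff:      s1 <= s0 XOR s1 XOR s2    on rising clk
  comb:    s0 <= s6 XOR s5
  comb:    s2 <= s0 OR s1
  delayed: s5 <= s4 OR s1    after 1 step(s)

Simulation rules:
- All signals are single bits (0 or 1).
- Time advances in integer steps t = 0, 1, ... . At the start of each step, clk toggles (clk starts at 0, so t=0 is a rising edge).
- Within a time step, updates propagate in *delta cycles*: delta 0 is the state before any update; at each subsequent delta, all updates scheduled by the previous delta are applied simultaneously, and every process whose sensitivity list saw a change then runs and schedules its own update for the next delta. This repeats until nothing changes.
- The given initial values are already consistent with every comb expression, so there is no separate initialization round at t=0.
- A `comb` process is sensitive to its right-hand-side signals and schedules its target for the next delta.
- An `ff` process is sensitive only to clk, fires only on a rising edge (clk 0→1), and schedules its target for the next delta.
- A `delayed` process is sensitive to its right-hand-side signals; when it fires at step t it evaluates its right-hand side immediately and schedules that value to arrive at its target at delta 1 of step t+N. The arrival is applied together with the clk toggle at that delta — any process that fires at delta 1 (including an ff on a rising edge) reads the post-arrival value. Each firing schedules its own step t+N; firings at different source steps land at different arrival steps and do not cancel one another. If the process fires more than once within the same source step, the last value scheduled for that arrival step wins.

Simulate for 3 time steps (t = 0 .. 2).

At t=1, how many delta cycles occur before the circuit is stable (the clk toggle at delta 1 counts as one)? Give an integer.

t=0 Δ0: clk=0 s6=1 s2=1 s0=0 s4=0 s3=1 s1=1 s5=1
  Δ1: clk:0→1
  Δ2: s1:1→0
  Δ3: s2:1→0
  (3Δ to stable)
t=1 Δ0: clk=1 s6=1 s2=0 s0=0 s4=0 s3=1 s1=0 s5=1
  Δ1: clk:1→0, s5:1→0
  Δ2: s6:1→0, s0:0→1
  Δ3: s2:0→1, s0:1→0
  Δ4: s2:1→0
  (4Δ to stable)
t=2 Δ0: clk=0 s6=0 s2=0 s0=0 s4=0 s3=1 s1=0 s5=0
  Δ1: clk:0→1
  Δ2: s3:1→0
  (2Δ to stable)

4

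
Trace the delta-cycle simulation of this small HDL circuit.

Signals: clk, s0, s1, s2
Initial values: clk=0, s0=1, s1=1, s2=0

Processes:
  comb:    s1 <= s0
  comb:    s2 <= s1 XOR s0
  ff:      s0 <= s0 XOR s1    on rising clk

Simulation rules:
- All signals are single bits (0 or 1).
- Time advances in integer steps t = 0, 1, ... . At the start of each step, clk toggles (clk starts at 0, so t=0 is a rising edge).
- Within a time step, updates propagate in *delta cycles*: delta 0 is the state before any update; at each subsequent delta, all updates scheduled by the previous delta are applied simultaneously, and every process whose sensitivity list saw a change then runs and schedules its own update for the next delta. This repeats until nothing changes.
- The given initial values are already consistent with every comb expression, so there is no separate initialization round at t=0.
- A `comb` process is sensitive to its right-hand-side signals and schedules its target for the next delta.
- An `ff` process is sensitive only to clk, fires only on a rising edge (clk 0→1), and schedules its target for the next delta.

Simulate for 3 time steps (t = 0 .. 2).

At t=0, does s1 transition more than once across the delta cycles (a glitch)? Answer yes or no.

t=0 Δ0: s2=0 s1=1 clk=0 s0=1
  Δ1: clk:0→1
  Δ2: s0:1→0
  Δ3: s2:0→1, s1:1→0
  Δ4: s2:1→0
  (4Δ to stable)
t=1 Δ0: s2=0 s1=0 clk=1 s0=0
  Δ1: clk:1→0
  (1Δ to stable)
t=2 Δ0: s2=0 s1=0 clk=0 s0=0
  Δ1: clk:0→1
  (1Δ to stable)

no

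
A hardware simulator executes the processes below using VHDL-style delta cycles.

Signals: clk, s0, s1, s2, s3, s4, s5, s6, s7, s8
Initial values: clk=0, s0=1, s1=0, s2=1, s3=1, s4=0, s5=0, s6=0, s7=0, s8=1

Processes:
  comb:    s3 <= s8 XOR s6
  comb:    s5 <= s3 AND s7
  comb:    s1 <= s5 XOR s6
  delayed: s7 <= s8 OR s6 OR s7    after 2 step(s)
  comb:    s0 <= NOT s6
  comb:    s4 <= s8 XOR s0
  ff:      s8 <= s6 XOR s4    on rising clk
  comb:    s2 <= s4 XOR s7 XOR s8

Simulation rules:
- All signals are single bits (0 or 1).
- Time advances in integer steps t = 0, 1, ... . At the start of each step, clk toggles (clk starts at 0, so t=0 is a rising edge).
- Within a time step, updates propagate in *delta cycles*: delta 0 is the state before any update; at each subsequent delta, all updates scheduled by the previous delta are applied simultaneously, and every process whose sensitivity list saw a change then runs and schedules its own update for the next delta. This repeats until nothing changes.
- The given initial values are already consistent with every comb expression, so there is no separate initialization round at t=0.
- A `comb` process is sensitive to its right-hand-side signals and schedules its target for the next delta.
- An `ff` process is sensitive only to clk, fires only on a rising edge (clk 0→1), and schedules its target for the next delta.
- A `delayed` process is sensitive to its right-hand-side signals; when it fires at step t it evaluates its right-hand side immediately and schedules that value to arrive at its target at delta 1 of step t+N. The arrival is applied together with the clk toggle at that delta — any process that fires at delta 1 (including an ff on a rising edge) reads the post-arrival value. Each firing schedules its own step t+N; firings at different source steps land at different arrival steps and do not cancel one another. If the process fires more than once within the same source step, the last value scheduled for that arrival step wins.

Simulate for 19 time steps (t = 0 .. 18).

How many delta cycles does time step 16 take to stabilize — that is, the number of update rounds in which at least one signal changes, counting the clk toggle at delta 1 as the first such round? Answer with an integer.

[bits: s1,s8,s5,s4,s0,clk,s6,s3,s7,s2]
t=0: Δ0=0100100101 Δ1=0100110101 Δ2=0000110101 Δ3=0001110000 Δ4=0001110001 | 4Δ
t=1: Δ0=0001110001 Δ1=0001100001 | 1Δ
t=2: Δ0=0001100001 Δ1=0001110001 Δ2=0101110001 Δ3=0100110100 Δ4=0100110101 | 4Δ
t=3: Δ0=0100110101 Δ1=0100100101 | 1Δ
t=4: Δ0=0100100101 Δ1=0100110111 Δ2=0010110110 Δ3=1011110011 Δ4=1001110010 Δ5=0001110010 | 5Δ
t=5: Δ0=0001110010 Δ1=0001100010 | 1Δ
t=6: Δ0=0001100010 Δ1=0001110010 Δ2=0101110010 Δ3=0100110111 Δ4=0110110110 Δ5=1110110110 | 5Δ
t=7: Δ0=1110110110 Δ1=1110100110 | 1Δ
t=8: Δ0=1110100110 Δ1=1110110110 Δ2=1010110110 Δ3=1011110011 Δ4=1001110010 Δ5=0001110010 | 5Δ
t=9: Δ0=0001110010 Δ1=0001100010 | 1Δ
t=10: Δ0=0001100010 Δ1=0001110010 Δ2=0101110010 Δ3=0100110111 Δ4=0110110110 Δ5=1110110110 | 5Δ
t=11: Δ0=1110110110 Δ1=1110100110 | 1Δ
t=12: Δ0=1110100110 Δ1=1110110110 Δ2=1010110110 Δ3=1011110011 Δ4=1001110010 Δ5=0001110010 | 5Δ
t=13: Δ0=0001110010 Δ1=0001100010 | 1Δ
t=14: Δ0=0001100010 Δ1=0001110010 Δ2=0101110010 Δ3=0100110111 Δ4=0110110110 Δ5=1110110110 | 5Δ
t=15: Δ0=1110110110 Δ1=1110100110 | 1Δ
t=16: Δ0=1110100110 Δ1=1110110110 Δ2=1010110110 Δ3=1011110011 Δ4=1001110010 Δ5=0001110010 | 5Δ
t=17: Δ0=0001110010 Δ1=0001100010 | 1Δ
t=18: Δ0=0001100010 Δ1=0001110010 Δ2=0101110010 Δ3=0100110111 Δ4=0110110110 Δ5=1110110110 | 5Δ

5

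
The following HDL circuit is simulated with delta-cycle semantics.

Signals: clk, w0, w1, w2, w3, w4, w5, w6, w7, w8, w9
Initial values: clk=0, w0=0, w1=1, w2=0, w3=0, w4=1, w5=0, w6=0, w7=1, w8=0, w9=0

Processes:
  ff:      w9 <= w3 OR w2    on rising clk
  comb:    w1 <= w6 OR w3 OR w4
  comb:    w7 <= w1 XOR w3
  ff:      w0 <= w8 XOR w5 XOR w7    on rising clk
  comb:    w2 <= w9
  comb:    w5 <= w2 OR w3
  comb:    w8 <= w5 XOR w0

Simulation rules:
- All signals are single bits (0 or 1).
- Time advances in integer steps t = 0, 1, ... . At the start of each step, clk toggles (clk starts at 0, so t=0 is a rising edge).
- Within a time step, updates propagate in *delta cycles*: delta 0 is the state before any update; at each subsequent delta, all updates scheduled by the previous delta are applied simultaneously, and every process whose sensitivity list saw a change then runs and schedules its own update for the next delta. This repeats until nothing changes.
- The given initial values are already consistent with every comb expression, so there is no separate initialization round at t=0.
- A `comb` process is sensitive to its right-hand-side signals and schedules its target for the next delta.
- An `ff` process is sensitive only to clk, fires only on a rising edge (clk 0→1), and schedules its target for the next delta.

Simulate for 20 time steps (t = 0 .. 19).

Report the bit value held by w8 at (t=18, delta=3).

0

t0.Δ0 w7=1 w1=1 w9=0 w5=0 w8=0 w3=0 clk=0 w0=0 w2=0 w4=1 w6=0
t0.Δ1 w7=1 w1=1 w9=0 w5=0 w8=0 w3=0 clk=1 w0=0 w2=0 w4=1 w6=0
t0.Δ2 w7=1 w1=1 w9=0 w5=0 w8=0 w3=0 clk=1 w0=1 w2=0 w4=1 w6=0
t0.Δ3 w7=1 w1=1 w9=0 w5=0 w8=1 w3=0 clk=1 w0=1 w2=0 w4=1 w6=0
t1.Δ0 w7=1 w1=1 w9=0 w5=0 w8=1 w3=0 clk=1 w0=1 w2=0 w4=1 w6=0
t1.Δ1 w7=1 w1=1 w9=0 w5=0 w8=1 w3=0 clk=0 w0=1 w2=0 w4=1 w6=0
t2.Δ0 w7=1 w1=1 w9=0 w5=0 w8=1 w3=0 clk=0 w0=1 w2=0 w4=1 w6=0
t2.Δ1 w7=1 w1=1 w9=0 w5=0 w8=1 w3=0 clk=1 w0=1 w2=0 w4=1 w6=0
t2.Δ2 w7=1 w1=1 w9=0 w5=0 w8=1 w3=0 clk=1 w0=0 w2=0 w4=1 w6=0
t2.Δ3 w7=1 w1=1 w9=0 w5=0 w8=0 w3=0 clk=1 w0=0 w2=0 w4=1 w6=0
t3.Δ0 w7=1 w1=1 w9=0 w5=0 w8=0 w3=0 clk=1 w0=0 w2=0 w4=1 w6=0
t3.Δ1 w7=1 w1=1 w9=0 w5=0 w8=0 w3=0 clk=0 w0=0 w2=0 w4=1 w6=0
t4.Δ0 w7=1 w1=1 w9=0 w5=0 w8=0 w3=0 clk=0 w0=0 w2=0 w4=1 w6=0
t4.Δ1 w7=1 w1=1 w9=0 w5=0 w8=0 w3=0 clk=1 w0=0 w2=0 w4=1 w6=0
t4.Δ2 w7=1 w1=1 w9=0 w5=0 w8=0 w3=0 clk=1 w0=1 w2=0 w4=1 w6=0
t4.Δ3 w7=1 w1=1 w9=0 w5=0 w8=1 w3=0 clk=1 w0=1 w2=0 w4=1 w6=0
t5.Δ0 w7=1 w1=1 w9=0 w5=0 w8=1 w3=0 clk=1 w0=1 w2=0 w4=1 w6=0
t5.Δ1 w7=1 w1=1 w9=0 w5=0 w8=1 w3=0 clk=0 w0=1 w2=0 w4=1 w6=0
t6.Δ0 w7=1 w1=1 w9=0 w5=0 w8=1 w3=0 clk=0 w0=1 w2=0 w4=1 w6=0
t6.Δ1 w7=1 w1=1 w9=0 w5=0 w8=1 w3=0 clk=1 w0=1 w2=0 w4=1 w6=0
t6.Δ2 w7=1 w1=1 w9=0 w5=0 w8=1 w3=0 clk=1 w0=0 w2=0 w4=1 w6=0
t6.Δ3 w7=1 w1=1 w9=0 w5=0 w8=0 w3=0 clk=1 w0=0 w2=0 w4=1 w6=0
t7.Δ0 w7=1 w1=1 w9=0 w5=0 w8=0 w3=0 clk=1 w0=0 w2=0 w4=1 w6=0
t7.Δ1 w7=1 w1=1 w9=0 w5=0 w8=0 w3=0 clk=0 w0=0 w2=0 w4=1 w6=0
t8.Δ0 w7=1 w1=1 w9=0 w5=0 w8=0 w3=0 clk=0 w0=0 w2=0 w4=1 w6=0
t8.Δ1 w7=1 w1=1 w9=0 w5=0 w8=0 w3=0 clk=1 w0=0 w2=0 w4=1 w6=0
t8.Δ2 w7=1 w1=1 w9=0 w5=0 w8=0 w3=0 clk=1 w0=1 w2=0 w4=1 w6=0
t8.Δ3 w7=1 w1=1 w9=0 w5=0 w8=1 w3=0 clk=1 w0=1 w2=0 w4=1 w6=0
t9.Δ0 w7=1 w1=1 w9=0 w5=0 w8=1 w3=0 clk=1 w0=1 w2=0 w4=1 w6=0
t9.Δ1 w7=1 w1=1 w9=0 w5=0 w8=1 w3=0 clk=0 w0=1 w2=0 w4=1 w6=0
t10.Δ0 w7=1 w1=1 w9=0 w5=0 w8=1 w3=0 clk=0 w0=1 w2=0 w4=1 w6=0
t10.Δ1 w7=1 w1=1 w9=0 w5=0 w8=1 w3=0 clk=1 w0=1 w2=0 w4=1 w6=0
t10.Δ2 w7=1 w1=1 w9=0 w5=0 w8=1 w3=0 clk=1 w0=0 w2=0 w4=1 w6=0
t10.Δ3 w7=1 w1=1 w9=0 w5=0 w8=0 w3=0 clk=1 w0=0 w2=0 w4=1 w6=0
t11.Δ0 w7=1 w1=1 w9=0 w5=0 w8=0 w3=0 clk=1 w0=0 w2=0 w4=1 w6=0
t11.Δ1 w7=1 w1=1 w9=0 w5=0 w8=0 w3=0 clk=0 w0=0 w2=0 w4=1 w6=0
t12.Δ0 w7=1 w1=1 w9=0 w5=0 w8=0 w3=0 clk=0 w0=0 w2=0 w4=1 w6=0
t12.Δ1 w7=1 w1=1 w9=0 w5=0 w8=0 w3=0 clk=1 w0=0 w2=0 w4=1 w6=0
t12.Δ2 w7=1 w1=1 w9=0 w5=0 w8=0 w3=0 clk=1 w0=1 w2=0 w4=1 w6=0
t12.Δ3 w7=1 w1=1 w9=0 w5=0 w8=1 w3=0 clk=1 w0=1 w2=0 w4=1 w6=0
t13.Δ0 w7=1 w1=1 w9=0 w5=0 w8=1 w3=0 clk=1 w0=1 w2=0 w4=1 w6=0
t13.Δ1 w7=1 w1=1 w9=0 w5=0 w8=1 w3=0 clk=0 w0=1 w2=0 w4=1 w6=0
t14.Δ0 w7=1 w1=1 w9=0 w5=0 w8=1 w3=0 clk=0 w0=1 w2=0 w4=1 w6=0
t14.Δ1 w7=1 w1=1 w9=0 w5=0 w8=1 w3=0 clk=1 w0=1 w2=0 w4=1 w6=0
t14.Δ2 w7=1 w1=1 w9=0 w5=0 w8=1 w3=0 clk=1 w0=0 w2=0 w4=1 w6=0
t14.Δ3 w7=1 w1=1 w9=0 w5=0 w8=0 w3=0 clk=1 w0=0 w2=0 w4=1 w6=0
t15.Δ0 w7=1 w1=1 w9=0 w5=0 w8=0 w3=0 clk=1 w0=0 w2=0 w4=1 w6=0
t15.Δ1 w7=1 w1=1 w9=0 w5=0 w8=0 w3=0 clk=0 w0=0 w2=0 w4=1 w6=0
t16.Δ0 w7=1 w1=1 w9=0 w5=0 w8=0 w3=0 clk=0 w0=0 w2=0 w4=1 w6=0
t16.Δ1 w7=1 w1=1 w9=0 w5=0 w8=0 w3=0 clk=1 w0=0 w2=0 w4=1 w6=0
t16.Δ2 w7=1 w1=1 w9=0 w5=0 w8=0 w3=0 clk=1 w0=1 w2=0 w4=1 w6=0
t16.Δ3 w7=1 w1=1 w9=0 w5=0 w8=1 w3=0 clk=1 w0=1 w2=0 w4=1 w6=0
t17.Δ0 w7=1 w1=1 w9=0 w5=0 w8=1 w3=0 clk=1 w0=1 w2=0 w4=1 w6=0
t17.Δ1 w7=1 w1=1 w9=0 w5=0 w8=1 w3=0 clk=0 w0=1 w2=0 w4=1 w6=0
t18.Δ0 w7=1 w1=1 w9=0 w5=0 w8=1 w3=0 clk=0 w0=1 w2=0 w4=1 w6=0
t18.Δ1 w7=1 w1=1 w9=0 w5=0 w8=1 w3=0 clk=1 w0=1 w2=0 w4=1 w6=0
t18.Δ2 w7=1 w1=1 w9=0 w5=0 w8=1 w3=0 clk=1 w0=0 w2=0 w4=1 w6=0
t18.Δ3 w7=1 w1=1 w9=0 w5=0 w8=0 w3=0 clk=1 w0=0 w2=0 w4=1 w6=0
t19.Δ0 w7=1 w1=1 w9=0 w5=0 w8=0 w3=0 clk=1 w0=0 w2=0 w4=1 w6=0
t19.Δ1 w7=1 w1=1 w9=0 w5=0 w8=0 w3=0 clk=0 w0=0 w2=0 w4=1 w6=0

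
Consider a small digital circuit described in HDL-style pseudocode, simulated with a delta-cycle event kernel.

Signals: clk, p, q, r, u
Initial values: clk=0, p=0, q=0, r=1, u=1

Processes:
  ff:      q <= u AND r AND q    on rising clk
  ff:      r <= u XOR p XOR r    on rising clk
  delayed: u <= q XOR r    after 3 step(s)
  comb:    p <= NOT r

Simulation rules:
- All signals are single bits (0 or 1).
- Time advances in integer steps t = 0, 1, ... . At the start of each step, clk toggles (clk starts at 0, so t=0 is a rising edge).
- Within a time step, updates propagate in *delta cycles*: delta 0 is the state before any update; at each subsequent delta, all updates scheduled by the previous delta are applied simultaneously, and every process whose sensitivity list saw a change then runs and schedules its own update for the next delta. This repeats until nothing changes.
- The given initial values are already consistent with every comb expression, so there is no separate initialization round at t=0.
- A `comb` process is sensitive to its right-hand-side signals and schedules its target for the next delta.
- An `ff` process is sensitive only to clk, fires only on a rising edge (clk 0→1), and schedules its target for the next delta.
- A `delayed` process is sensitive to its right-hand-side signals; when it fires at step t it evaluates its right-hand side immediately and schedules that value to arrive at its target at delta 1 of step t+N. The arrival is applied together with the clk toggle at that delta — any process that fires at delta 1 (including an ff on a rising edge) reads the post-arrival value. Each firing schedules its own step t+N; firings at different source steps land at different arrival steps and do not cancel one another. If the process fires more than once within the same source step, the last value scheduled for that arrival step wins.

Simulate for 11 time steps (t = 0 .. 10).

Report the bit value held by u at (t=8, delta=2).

1

t0.Δ0 p=0 r=1 q=0 u=1 clk=0
t0.Δ1 p=0 r=1 q=0 u=1 clk=1
t0.Δ2 p=0 r=0 q=0 u=1 clk=1
t0.Δ3 p=1 r=0 q=0 u=1 clk=1
t1.Δ0 p=1 r=0 q=0 u=1 clk=1
t1.Δ1 p=1 r=0 q=0 u=1 clk=0
t2.Δ0 p=1 r=0 q=0 u=1 clk=0
t2.Δ1 p=1 r=0 q=0 u=1 clk=1
t3.Δ0 p=1 r=0 q=0 u=1 clk=1
t3.Δ1 p=1 r=0 q=0 u=0 clk=0
t4.Δ0 p=1 r=0 q=0 u=0 clk=0
t4.Δ1 p=1 r=0 q=0 u=0 clk=1
t4.Δ2 p=1 r=1 q=0 u=0 clk=1
t4.Δ3 p=0 r=1 q=0 u=0 clk=1
t5.Δ0 p=0 r=1 q=0 u=0 clk=1
t5.Δ1 p=0 r=1 q=0 u=0 clk=0
t6.Δ0 p=0 r=1 q=0 u=0 clk=0
t6.Δ1 p=0 r=1 q=0 u=0 clk=1
t7.Δ0 p=0 r=1 q=0 u=0 clk=1
t7.Δ1 p=0 r=1 q=0 u=1 clk=0
t8.Δ0 p=0 r=1 q=0 u=1 clk=0
t8.Δ1 p=0 r=1 q=0 u=1 clk=1
t8.Δ2 p=0 r=0 q=0 u=1 clk=1
t8.Δ3 p=1 r=0 q=0 u=1 clk=1
t9.Δ0 p=1 r=0 q=0 u=1 clk=1
t9.Δ1 p=1 r=0 q=0 u=1 clk=0
t10.Δ0 p=1 r=0 q=0 u=1 clk=0
t10.Δ1 p=1 r=0 q=0 u=1 clk=1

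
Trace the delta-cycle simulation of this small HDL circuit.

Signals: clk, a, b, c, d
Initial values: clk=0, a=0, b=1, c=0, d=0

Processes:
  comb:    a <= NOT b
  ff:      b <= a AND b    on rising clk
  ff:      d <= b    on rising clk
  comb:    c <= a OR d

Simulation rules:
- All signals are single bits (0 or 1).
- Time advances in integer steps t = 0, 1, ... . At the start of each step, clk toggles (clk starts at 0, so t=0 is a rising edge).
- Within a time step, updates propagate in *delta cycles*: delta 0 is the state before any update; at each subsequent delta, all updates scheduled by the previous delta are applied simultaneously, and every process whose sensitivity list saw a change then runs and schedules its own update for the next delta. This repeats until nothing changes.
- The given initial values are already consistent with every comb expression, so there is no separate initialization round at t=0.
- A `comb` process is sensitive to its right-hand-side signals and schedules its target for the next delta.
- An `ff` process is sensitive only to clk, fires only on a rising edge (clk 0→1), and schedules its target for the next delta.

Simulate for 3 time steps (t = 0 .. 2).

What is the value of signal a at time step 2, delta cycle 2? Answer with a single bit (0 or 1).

1

[bits: c,b,a,clk,d]
t=0: Δ0=01000 Δ1=01010 Δ2=00011 Δ3=10111 | 3Δ
t=1: Δ0=10111 Δ1=10101 | 1Δ
t=2: Δ0=10101 Δ1=10111 Δ2=10110 | 2Δ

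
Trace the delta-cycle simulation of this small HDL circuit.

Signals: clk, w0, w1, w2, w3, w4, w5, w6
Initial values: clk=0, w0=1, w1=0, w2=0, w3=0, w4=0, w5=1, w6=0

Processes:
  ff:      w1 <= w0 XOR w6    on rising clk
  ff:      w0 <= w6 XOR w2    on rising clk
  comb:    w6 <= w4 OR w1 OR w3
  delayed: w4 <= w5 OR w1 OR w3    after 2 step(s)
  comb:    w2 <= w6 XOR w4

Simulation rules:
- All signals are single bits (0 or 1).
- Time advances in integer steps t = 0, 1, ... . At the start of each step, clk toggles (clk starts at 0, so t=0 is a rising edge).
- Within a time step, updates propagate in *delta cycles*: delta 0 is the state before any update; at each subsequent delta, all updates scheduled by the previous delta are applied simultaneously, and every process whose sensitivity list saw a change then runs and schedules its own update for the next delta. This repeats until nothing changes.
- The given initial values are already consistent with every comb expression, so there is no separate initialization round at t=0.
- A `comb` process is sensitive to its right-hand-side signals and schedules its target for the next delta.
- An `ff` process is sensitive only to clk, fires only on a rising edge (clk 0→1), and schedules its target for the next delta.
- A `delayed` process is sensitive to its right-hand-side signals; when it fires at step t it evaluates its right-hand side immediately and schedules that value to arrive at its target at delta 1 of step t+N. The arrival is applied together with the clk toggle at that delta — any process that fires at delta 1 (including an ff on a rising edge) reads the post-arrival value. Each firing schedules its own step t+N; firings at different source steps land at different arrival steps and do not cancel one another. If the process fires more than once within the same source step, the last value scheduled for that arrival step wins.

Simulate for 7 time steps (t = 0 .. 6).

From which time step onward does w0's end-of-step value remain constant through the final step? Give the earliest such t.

4

t0.Δ0 w5=1 w2=0 clk=0 w3=0 w0=1 w1=0 w6=0 w4=0
t0.Δ1 w5=1 w2=0 clk=1 w3=0 w0=1 w1=0 w6=0 w4=0
t0.Δ2 w5=1 w2=0 clk=1 w3=0 w0=0 w1=1 w6=0 w4=0
t0.Δ3 w5=1 w2=0 clk=1 w3=0 w0=0 w1=1 w6=1 w4=0
t0.Δ4 w5=1 w2=1 clk=1 w3=0 w0=0 w1=1 w6=1 w4=0
t1.Δ0 w5=1 w2=1 clk=1 w3=0 w0=0 w1=1 w6=1 w4=0
t1.Δ1 w5=1 w2=1 clk=0 w3=0 w0=0 w1=1 w6=1 w4=0
t2.Δ0 w5=1 w2=1 clk=0 w3=0 w0=0 w1=1 w6=1 w4=0
t2.Δ1 w5=1 w2=1 clk=1 w3=0 w0=0 w1=1 w6=1 w4=1
t2.Δ2 w5=1 w2=0 clk=1 w3=0 w0=0 w1=1 w6=1 w4=1
t3.Δ0 w5=1 w2=0 clk=1 w3=0 w0=0 w1=1 w6=1 w4=1
t3.Δ1 w5=1 w2=0 clk=0 w3=0 w0=0 w1=1 w6=1 w4=1
t4.Δ0 w5=1 w2=0 clk=0 w3=0 w0=0 w1=1 w6=1 w4=1
t4.Δ1 w5=1 w2=0 clk=1 w3=0 w0=0 w1=1 w6=1 w4=1
t4.Δ2 w5=1 w2=0 clk=1 w3=0 w0=1 w1=1 w6=1 w4=1
t5.Δ0 w5=1 w2=0 clk=1 w3=0 w0=1 w1=1 w6=1 w4=1
t5.Δ1 w5=1 w2=0 clk=0 w3=0 w0=1 w1=1 w6=1 w4=1
t6.Δ0 w5=1 w2=0 clk=0 w3=0 w0=1 w1=1 w6=1 w4=1
t6.Δ1 w5=1 w2=0 clk=1 w3=0 w0=1 w1=1 w6=1 w4=1
t6.Δ2 w5=1 w2=0 clk=1 w3=0 w0=1 w1=0 w6=1 w4=1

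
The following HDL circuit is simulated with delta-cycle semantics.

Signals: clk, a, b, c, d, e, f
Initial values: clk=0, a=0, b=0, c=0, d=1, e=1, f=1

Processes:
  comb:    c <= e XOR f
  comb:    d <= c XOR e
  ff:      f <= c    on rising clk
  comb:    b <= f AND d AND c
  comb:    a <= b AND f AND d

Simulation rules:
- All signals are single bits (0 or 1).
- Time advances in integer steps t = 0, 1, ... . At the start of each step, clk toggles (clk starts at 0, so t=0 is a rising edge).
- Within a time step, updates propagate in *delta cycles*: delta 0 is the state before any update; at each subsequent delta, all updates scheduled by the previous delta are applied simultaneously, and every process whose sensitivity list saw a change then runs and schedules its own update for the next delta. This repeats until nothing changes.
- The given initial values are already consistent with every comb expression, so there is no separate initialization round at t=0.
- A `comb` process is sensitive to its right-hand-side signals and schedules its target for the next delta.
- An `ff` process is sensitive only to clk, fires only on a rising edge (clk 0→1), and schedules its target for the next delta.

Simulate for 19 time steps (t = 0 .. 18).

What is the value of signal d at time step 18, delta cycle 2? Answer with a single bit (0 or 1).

t=0 Δ0: d=1 a=0 b=0 f=1 e=1 c=0 clk=0
  Δ1: clk:0→1
  Δ2: f:1→0
  Δ3: c:0→1
  Δ4: d:1→0
  (4Δ to stable)
t=1 Δ0: d=0 a=0 b=0 f=0 e=1 c=1 clk=1
  Δ1: clk:1→0
  (1Δ to stable)
t=2 Δ0: d=0 a=0 b=0 f=0 e=1 c=1 clk=0
  Δ1: clk:0→1
  Δ2: f:0→1
  Δ3: c:1→0
  Δ4: d:0→1
  (4Δ to stable)
t=3 Δ0: d=1 a=0 b=0 f=1 e=1 c=0 clk=1
  Δ1: clk:1→0
  (1Δ to stable)
t=4 Δ0: d=1 a=0 b=0 f=1 e=1 c=0 clk=0
  Δ1: clk:0→1
  Δ2: f:1→0
  Δ3: c:0→1
  Δ4: d:1→0
  (4Δ to stable)
t=5 Δ0: d=0 a=0 b=0 f=0 e=1 c=1 clk=1
  Δ1: clk:1→0
  (1Δ to stable)
t=6 Δ0: d=0 a=0 b=0 f=0 e=1 c=1 clk=0
  Δ1: clk:0→1
  Δ2: f:0→1
  Δ3: c:1→0
  Δ4: d:0→1
  (4Δ to stable)
t=7 Δ0: d=1 a=0 b=0 f=1 e=1 c=0 clk=1
  Δ1: clk:1→0
  (1Δ to stable)
t=8 Δ0: d=1 a=0 b=0 f=1 e=1 c=0 clk=0
  Δ1: clk:0→1
  Δ2: f:1→0
  Δ3: c:0→1
  Δ4: d:1→0
  (4Δ to stable)
t=9 Δ0: d=0 a=0 b=0 f=0 e=1 c=1 clk=1
  Δ1: clk:1→0
  (1Δ to stable)
t=10 Δ0: d=0 a=0 b=0 f=0 e=1 c=1 clk=0
  Δ1: clk:0→1
  Δ2: f:0→1
  Δ3: c:1→0
  Δ4: d:0→1
  (4Δ to stable)
t=11 Δ0: d=1 a=0 b=0 f=1 e=1 c=0 clk=1
  Δ1: clk:1→0
  (1Δ to stable)
t=12 Δ0: d=1 a=0 b=0 f=1 e=1 c=0 clk=0
  Δ1: clk:0→1
  Δ2: f:1→0
  Δ3: c:0→1
  Δ4: d:1→0
  (4Δ to stable)
t=13 Δ0: d=0 a=0 b=0 f=0 e=1 c=1 clk=1
  Δ1: clk:1→0
  (1Δ to stable)
t=14 Δ0: d=0 a=0 b=0 f=0 e=1 c=1 clk=0
  Δ1: clk:0→1
  Δ2: f:0→1
  Δ3: c:1→0
  Δ4: d:0→1
  (4Δ to stable)
t=15 Δ0: d=1 a=0 b=0 f=1 e=1 c=0 clk=1
  Δ1: clk:1→0
  (1Δ to stable)
t=16 Δ0: d=1 a=0 b=0 f=1 e=1 c=0 clk=0
  Δ1: clk:0→1
  Δ2: f:1→0
  Δ3: c:0→1
  Δ4: d:1→0
  (4Δ to stable)
t=17 Δ0: d=0 a=0 b=0 f=0 e=1 c=1 clk=1
  Δ1: clk:1→0
  (1Δ to stable)
t=18 Δ0: d=0 a=0 b=0 f=0 e=1 c=1 clk=0
  Δ1: clk:0→1
  Δ2: f:0→1
  Δ3: c:1→0
  Δ4: d:0→1
  (4Δ to stable)

0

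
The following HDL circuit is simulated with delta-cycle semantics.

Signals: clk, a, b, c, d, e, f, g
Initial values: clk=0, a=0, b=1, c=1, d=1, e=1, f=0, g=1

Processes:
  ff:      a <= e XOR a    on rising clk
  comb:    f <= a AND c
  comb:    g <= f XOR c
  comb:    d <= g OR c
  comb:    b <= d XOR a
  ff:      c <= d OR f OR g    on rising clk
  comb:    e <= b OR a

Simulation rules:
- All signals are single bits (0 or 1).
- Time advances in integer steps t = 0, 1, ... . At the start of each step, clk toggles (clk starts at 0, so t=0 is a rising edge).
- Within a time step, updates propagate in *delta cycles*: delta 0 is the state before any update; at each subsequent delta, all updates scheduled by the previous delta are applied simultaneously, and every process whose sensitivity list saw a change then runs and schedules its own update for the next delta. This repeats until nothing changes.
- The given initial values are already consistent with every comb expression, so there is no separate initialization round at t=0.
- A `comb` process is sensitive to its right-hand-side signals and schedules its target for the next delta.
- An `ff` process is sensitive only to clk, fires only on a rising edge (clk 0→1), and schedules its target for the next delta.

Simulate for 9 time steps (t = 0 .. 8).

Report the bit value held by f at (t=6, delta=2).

1

[bits: f,d,a,b,g,c,e,clk]
t=0: Δ0=01011110 Δ1=01011111 Δ2=01111111 Δ3=11101111 Δ4=11100111 | 4Δ
t=1: Δ0=11100111 Δ1=11100110 | 1Δ
t=2: Δ0=11100110 Δ1=11100111 Δ2=11000111 Δ3=01010101 Δ4=01011111 | 4Δ
t=3: Δ0=01011111 Δ1=01011110 | 1Δ
t=4: Δ0=01011110 Δ1=01011111 Δ2=01111111 Δ3=11101111 Δ4=11100111 | 4Δ
t=5: Δ0=11100111 Δ1=11100110 | 1Δ
t=6: Δ0=11100110 Δ1=11100111 Δ2=11000111 Δ3=01010101 Δ4=01011111 | 4Δ
t=7: Δ0=01011111 Δ1=01011110 | 1Δ
t=8: Δ0=01011110 Δ1=01011111 Δ2=01111111 Δ3=11101111 Δ4=11100111 | 4Δ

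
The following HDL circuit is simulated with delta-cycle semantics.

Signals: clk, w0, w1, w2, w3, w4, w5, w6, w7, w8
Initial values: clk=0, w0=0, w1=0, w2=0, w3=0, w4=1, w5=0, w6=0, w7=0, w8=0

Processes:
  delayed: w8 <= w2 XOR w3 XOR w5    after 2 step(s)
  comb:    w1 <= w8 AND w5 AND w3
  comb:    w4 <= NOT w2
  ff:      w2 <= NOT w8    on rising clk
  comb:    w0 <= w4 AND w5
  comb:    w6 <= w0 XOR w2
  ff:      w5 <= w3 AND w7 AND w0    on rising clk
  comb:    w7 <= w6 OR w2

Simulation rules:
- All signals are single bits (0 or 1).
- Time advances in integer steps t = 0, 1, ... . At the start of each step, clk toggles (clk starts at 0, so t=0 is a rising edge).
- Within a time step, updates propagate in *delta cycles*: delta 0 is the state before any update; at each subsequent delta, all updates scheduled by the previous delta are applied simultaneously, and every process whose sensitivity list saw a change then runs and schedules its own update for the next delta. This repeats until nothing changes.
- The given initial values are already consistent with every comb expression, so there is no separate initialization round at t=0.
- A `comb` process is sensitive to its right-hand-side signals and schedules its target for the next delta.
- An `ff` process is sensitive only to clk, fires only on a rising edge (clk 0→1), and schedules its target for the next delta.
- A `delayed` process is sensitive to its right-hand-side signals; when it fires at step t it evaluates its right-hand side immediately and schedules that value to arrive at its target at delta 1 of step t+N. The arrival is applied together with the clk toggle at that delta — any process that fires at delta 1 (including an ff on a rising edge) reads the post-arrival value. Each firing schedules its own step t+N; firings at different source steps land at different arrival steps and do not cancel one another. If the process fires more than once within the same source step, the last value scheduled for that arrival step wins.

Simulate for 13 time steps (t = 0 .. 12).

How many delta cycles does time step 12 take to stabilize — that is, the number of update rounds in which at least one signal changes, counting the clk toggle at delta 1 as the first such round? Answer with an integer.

3

t0.Δ0 clk=0 w2=0 w3=0 w7=0 w4=1 w6=0 w8=0 w0=0 w1=0 w5=0
t0.Δ1 clk=1 w2=0 w3=0 w7=0 w4=1 w6=0 w8=0 w0=0 w1=0 w5=0
t0.Δ2 clk=1 w2=1 w3=0 w7=0 w4=1 w6=0 w8=0 w0=0 w1=0 w5=0
t0.Δ3 clk=1 w2=1 w3=0 w7=1 w4=0 w6=1 w8=0 w0=0 w1=0 w5=0
t1.Δ0 clk=1 w2=1 w3=0 w7=1 w4=0 w6=1 w8=0 w0=0 w1=0 w5=0
t1.Δ1 clk=0 w2=1 w3=0 w7=1 w4=0 w6=1 w8=0 w0=0 w1=0 w5=0
t2.Δ0 clk=0 w2=1 w3=0 w7=1 w4=0 w6=1 w8=0 w0=0 w1=0 w5=0
t2.Δ1 clk=1 w2=1 w3=0 w7=1 w4=0 w6=1 w8=1 w0=0 w1=0 w5=0
t2.Δ2 clk=1 w2=0 w3=0 w7=1 w4=0 w6=1 w8=1 w0=0 w1=0 w5=0
t2.Δ3 clk=1 w2=0 w3=0 w7=1 w4=1 w6=0 w8=1 w0=0 w1=0 w5=0
t2.Δ4 clk=1 w2=0 w3=0 w7=0 w4=1 w6=0 w8=1 w0=0 w1=0 w5=0
t3.Δ0 clk=1 w2=0 w3=0 w7=0 w4=1 w6=0 w8=1 w0=0 w1=0 w5=0
t3.Δ1 clk=0 w2=0 w3=0 w7=0 w4=1 w6=0 w8=1 w0=0 w1=0 w5=0
t4.Δ0 clk=0 w2=0 w3=0 w7=0 w4=1 w6=0 w8=1 w0=0 w1=0 w5=0
t4.Δ1 clk=1 w2=0 w3=0 w7=0 w4=1 w6=0 w8=0 w0=0 w1=0 w5=0
t4.Δ2 clk=1 w2=1 w3=0 w7=0 w4=1 w6=0 w8=0 w0=0 w1=0 w5=0
t4.Δ3 clk=1 w2=1 w3=0 w7=1 w4=0 w6=1 w8=0 w0=0 w1=0 w5=0
t5.Δ0 clk=1 w2=1 w3=0 w7=1 w4=0 w6=1 w8=0 w0=0 w1=0 w5=0
t5.Δ1 clk=0 w2=1 w3=0 w7=1 w4=0 w6=1 w8=0 w0=0 w1=0 w5=0
t6.Δ0 clk=0 w2=1 w3=0 w7=1 w4=0 w6=1 w8=0 w0=0 w1=0 w5=0
t6.Δ1 clk=1 w2=1 w3=0 w7=1 w4=0 w6=1 w8=1 w0=0 w1=0 w5=0
t6.Δ2 clk=1 w2=0 w3=0 w7=1 w4=0 w6=1 w8=1 w0=0 w1=0 w5=0
t6.Δ3 clk=1 w2=0 w3=0 w7=1 w4=1 w6=0 w8=1 w0=0 w1=0 w5=0
t6.Δ4 clk=1 w2=0 w3=0 w7=0 w4=1 w6=0 w8=1 w0=0 w1=0 w5=0
t7.Δ0 clk=1 w2=0 w3=0 w7=0 w4=1 w6=0 w8=1 w0=0 w1=0 w5=0
t7.Δ1 clk=0 w2=0 w3=0 w7=0 w4=1 w6=0 w8=1 w0=0 w1=0 w5=0
t8.Δ0 clk=0 w2=0 w3=0 w7=0 w4=1 w6=0 w8=1 w0=0 w1=0 w5=0
t8.Δ1 clk=1 w2=0 w3=0 w7=0 w4=1 w6=0 w8=0 w0=0 w1=0 w5=0
t8.Δ2 clk=1 w2=1 w3=0 w7=0 w4=1 w6=0 w8=0 w0=0 w1=0 w5=0
t8.Δ3 clk=1 w2=1 w3=0 w7=1 w4=0 w6=1 w8=0 w0=0 w1=0 w5=0
t9.Δ0 clk=1 w2=1 w3=0 w7=1 w4=0 w6=1 w8=0 w0=0 w1=0 w5=0
t9.Δ1 clk=0 w2=1 w3=0 w7=1 w4=0 w6=1 w8=0 w0=0 w1=0 w5=0
t10.Δ0 clk=0 w2=1 w3=0 w7=1 w4=0 w6=1 w8=0 w0=0 w1=0 w5=0
t10.Δ1 clk=1 w2=1 w3=0 w7=1 w4=0 w6=1 w8=1 w0=0 w1=0 w5=0
t10.Δ2 clk=1 w2=0 w3=0 w7=1 w4=0 w6=1 w8=1 w0=0 w1=0 w5=0
t10.Δ3 clk=1 w2=0 w3=0 w7=1 w4=1 w6=0 w8=1 w0=0 w1=0 w5=0
t10.Δ4 clk=1 w2=0 w3=0 w7=0 w4=1 w6=0 w8=1 w0=0 w1=0 w5=0
t11.Δ0 clk=1 w2=0 w3=0 w7=0 w4=1 w6=0 w8=1 w0=0 w1=0 w5=0
t11.Δ1 clk=0 w2=0 w3=0 w7=0 w4=1 w6=0 w8=1 w0=0 w1=0 w5=0
t12.Δ0 clk=0 w2=0 w3=0 w7=0 w4=1 w6=0 w8=1 w0=0 w1=0 w5=0
t12.Δ1 clk=1 w2=0 w3=0 w7=0 w4=1 w6=0 w8=0 w0=0 w1=0 w5=0
t12.Δ2 clk=1 w2=1 w3=0 w7=0 w4=1 w6=0 w8=0 w0=0 w1=0 w5=0
t12.Δ3 clk=1 w2=1 w3=0 w7=1 w4=0 w6=1 w8=0 w0=0 w1=0 w5=0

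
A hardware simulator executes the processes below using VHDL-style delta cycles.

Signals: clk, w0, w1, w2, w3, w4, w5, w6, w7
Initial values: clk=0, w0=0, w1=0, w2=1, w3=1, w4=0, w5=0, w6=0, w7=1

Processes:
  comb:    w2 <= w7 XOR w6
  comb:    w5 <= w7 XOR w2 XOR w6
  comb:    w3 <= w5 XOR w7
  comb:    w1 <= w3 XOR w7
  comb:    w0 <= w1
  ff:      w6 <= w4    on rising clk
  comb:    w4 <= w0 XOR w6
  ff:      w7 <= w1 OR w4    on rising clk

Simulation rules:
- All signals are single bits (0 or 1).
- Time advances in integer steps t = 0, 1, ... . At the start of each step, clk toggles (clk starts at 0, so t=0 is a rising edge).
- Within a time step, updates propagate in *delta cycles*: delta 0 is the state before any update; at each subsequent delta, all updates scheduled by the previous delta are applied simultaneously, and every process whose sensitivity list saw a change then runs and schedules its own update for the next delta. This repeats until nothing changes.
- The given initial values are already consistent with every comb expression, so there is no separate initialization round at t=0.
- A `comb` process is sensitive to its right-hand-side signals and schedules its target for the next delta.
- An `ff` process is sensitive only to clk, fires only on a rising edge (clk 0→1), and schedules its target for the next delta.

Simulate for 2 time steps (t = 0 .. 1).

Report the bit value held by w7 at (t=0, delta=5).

0

t=0 Δ0: clk=0 w1=0 w0=0 w2=1 w7=1 w6=0 w5=0 w4=0 w3=1
  Δ1: clk:0→1
  Δ2: w7:1→0
  Δ3: w1:0→1, w2:1→0, w5:0→1, w3:1→0
  Δ4: w1:1→0, w0:0→1, w5:1→0, w3:0→1
  Δ5: w1:0→1, w0:1→0, w4:0→1, w3:1→0
  Δ6: w1:1→0, w0:0→1, w4:1→0
  Δ7: w0:1→0, w4:0→1
  Δ8: w4:1→0
  (8Δ to stable)
t=1 Δ0: clk=1 w1=0 w0=0 w2=0 w7=0 w6=0 w5=0 w4=0 w3=0
  Δ1: clk:1→0
  (1Δ to stable)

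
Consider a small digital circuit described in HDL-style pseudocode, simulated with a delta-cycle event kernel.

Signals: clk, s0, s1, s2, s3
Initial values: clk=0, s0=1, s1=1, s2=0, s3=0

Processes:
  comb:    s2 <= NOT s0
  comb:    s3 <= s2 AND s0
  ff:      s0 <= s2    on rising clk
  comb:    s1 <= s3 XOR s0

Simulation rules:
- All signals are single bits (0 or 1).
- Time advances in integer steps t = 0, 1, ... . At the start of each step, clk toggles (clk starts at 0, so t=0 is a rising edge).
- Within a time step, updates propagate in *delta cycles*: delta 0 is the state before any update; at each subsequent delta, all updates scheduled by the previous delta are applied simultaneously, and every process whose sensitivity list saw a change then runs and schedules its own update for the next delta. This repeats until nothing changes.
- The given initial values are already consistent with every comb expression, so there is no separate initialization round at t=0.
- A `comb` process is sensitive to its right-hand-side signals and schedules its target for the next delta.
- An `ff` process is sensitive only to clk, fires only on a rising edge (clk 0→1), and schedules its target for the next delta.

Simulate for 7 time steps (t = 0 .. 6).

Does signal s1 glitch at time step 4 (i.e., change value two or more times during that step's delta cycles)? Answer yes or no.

no

[bits: s1,s2,s3,clk,s0]
t=0: Δ0=10001 Δ1=10011 Δ2=10010 Δ3=01010 | 3Δ
t=1: Δ0=01010 Δ1=01000 | 1Δ
t=2: Δ0=01000 Δ1=01010 Δ2=01011 Δ3=10111 Δ4=00011 Δ5=10011 | 5Δ
t=3: Δ0=10011 Δ1=10001 | 1Δ
t=4: Δ0=10001 Δ1=10011 Δ2=10010 Δ3=01010 | 3Δ
t=5: Δ0=01010 Δ1=01000 | 1Δ
t=6: Δ0=01000 Δ1=01010 Δ2=01011 Δ3=10111 Δ4=00011 Δ5=10011 | 5Δ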